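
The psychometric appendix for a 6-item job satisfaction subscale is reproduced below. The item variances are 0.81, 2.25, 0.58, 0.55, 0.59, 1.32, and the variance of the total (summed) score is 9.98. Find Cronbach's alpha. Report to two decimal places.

α = 0.47

sum of item variances = 0.81 + 2.25 + 0.58 + 0.55 + 0.59 + 1.32 = 6.10
α = (k/(k−1))·(1 − sum of item variances/σ²_T) = (6/5)·(1 − 6.10/9.98) = 0.47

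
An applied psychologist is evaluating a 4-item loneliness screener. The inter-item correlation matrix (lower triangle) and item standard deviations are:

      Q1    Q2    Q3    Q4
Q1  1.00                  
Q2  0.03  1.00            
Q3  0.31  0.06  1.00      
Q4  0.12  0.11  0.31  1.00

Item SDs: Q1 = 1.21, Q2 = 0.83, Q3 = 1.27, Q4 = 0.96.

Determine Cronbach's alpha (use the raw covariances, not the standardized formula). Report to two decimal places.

Σσ²ᵢ = 1.21² + 0.83² + 1.27² + 0.96² = 4.6875
Covariances σ_ij = r_ij · s_i · s_j:
  σ(Q1,Q2) = 0.03 × 1.21 × 0.83 = 0.0301
  σ(Q1,Q3) = 0.31 × 1.21 × 1.27 = 0.4764
  σ(Q1,Q4) = 0.12 × 1.21 × 0.96 = 0.1394
  σ(Q2,Q3) = 0.06 × 0.83 × 1.27 = 0.0632
  σ(Q2,Q4) = 0.11 × 0.83 × 0.96 = 0.0876
  σ(Q3,Q4) = 0.31 × 1.27 × 0.96 = 0.3780
σ²_T = Σσ²ᵢ + 2·Σσ_ij = 4.6875 + 2 × 1.1747 = 7.0369
α = (4/3)·(1 − 4.6875/7.0369) = 0.45

α = 0.45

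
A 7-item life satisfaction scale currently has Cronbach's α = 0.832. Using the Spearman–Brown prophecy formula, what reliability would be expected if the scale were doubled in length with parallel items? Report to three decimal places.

Length factor m = 2
α' = m·α / (1 + (m−1)·α)
   = 2 × 0.832 / (1 + (2 − 1) × 0.832)
   = 1.6640 / 1.8320 = 0.908

predicted reliability = 0.908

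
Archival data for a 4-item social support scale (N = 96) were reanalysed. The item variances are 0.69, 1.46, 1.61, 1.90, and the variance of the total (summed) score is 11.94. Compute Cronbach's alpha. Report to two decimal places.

α = 0.70

Σσ²ᵢ = 0.69 + 1.46 + 1.61 + 1.90 = 5.66
α = (k/(k−1))·(1 − Σσ²ᵢ/σ²_T) = (4/3)·(1 − 5.66/11.94) = 0.70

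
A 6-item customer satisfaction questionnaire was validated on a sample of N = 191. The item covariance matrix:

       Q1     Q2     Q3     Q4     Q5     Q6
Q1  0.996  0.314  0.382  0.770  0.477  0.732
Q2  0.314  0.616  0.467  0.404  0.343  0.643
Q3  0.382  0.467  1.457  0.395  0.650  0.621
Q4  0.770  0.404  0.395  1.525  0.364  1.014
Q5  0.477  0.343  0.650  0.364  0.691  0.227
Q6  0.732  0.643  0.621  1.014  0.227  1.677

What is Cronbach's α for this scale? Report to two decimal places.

Cronbach's α = 0.83

Σσᵢ² = 0.996 + 0.616 + 1.457 + 1.525 + 0.691 + 1.677 = 6.962
Sum of the distinct covariances = 7.803
σ²_T = 6.962 + 2 × 7.803 = 22.568
α = (k/(k−1))·(1 − Σσᵢ²/σ²_T) = (6/5)·(1 − 6.962/22.568) = 0.83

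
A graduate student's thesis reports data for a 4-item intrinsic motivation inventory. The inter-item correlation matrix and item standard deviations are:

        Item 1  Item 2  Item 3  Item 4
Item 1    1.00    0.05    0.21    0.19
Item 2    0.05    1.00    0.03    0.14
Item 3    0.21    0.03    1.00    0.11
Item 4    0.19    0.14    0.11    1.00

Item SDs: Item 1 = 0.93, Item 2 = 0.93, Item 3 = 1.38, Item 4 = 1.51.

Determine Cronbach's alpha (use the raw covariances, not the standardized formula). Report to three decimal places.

α = 0.348

Σσ²ᵢ = 0.93² + 0.93² + 1.38² + 1.51² = 5.9143
Covariances σ_ij = r_ij · s_i · s_j:
  σ(Item 1,Item 2) = 0.05 × 0.93 × 0.93 = 0.0432
  σ(Item 1,Item 3) = 0.21 × 0.93 × 1.38 = 0.2695
  σ(Item 1,Item 4) = 0.19 × 0.93 × 1.51 = 0.2668
  σ(Item 2,Item 3) = 0.03 × 0.93 × 1.38 = 0.0385
  σ(Item 2,Item 4) = 0.14 × 0.93 × 1.51 = 0.1966
  σ(Item 3,Item 4) = 0.11 × 1.38 × 1.51 = 0.2292
σ²_T = Σσ²ᵢ + 2·Σσ_ij = 5.9143 + 2 × 1.0438 = 8.0019
α = (4/3)·(1 − 5.9143/8.0019) = 0.348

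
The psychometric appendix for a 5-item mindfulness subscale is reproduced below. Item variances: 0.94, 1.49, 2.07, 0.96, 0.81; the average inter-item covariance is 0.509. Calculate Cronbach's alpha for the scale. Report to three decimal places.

Σσ²ᵢ = 0.94 + 1.49 + 2.07 + 0.96 + 0.81 = 6.27
Sum of the 10 distinct covariances = 10 × 0.509 = 5.090
total variance = Σσ²ᵢ + 2·Σcov = 6.27 + 2 × 5.090 = 16.450
α = (5/4)·(1 − 6.27/16.450) = 0.774

α = 0.774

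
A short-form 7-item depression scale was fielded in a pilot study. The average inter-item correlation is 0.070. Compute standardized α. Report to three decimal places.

α = 0.345

Standardized α = k·r̄ / (1 + (k−1)·r̄) = 7 × 0.070 / (1 + 6 × 0.070)
  = 0.4900 / 1.4200 = 0.345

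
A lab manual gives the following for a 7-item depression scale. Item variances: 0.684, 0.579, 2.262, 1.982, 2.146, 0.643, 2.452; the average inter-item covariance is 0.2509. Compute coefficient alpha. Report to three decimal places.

coefficient alpha = 0.578

sum of item variances = 0.684 + 0.579 + 2.262 + 1.982 + 2.146 + 0.643 + 2.452 = 10.748
Sum of the 21 distinct covariances = 21 × 0.2509 = 5.2689
σ²_T = sum of item variances + 2·Σcov = 10.748 + 2 × 5.2689 = 21.2858
α = (7/6)·(1 − 10.748/21.2858) = 0.578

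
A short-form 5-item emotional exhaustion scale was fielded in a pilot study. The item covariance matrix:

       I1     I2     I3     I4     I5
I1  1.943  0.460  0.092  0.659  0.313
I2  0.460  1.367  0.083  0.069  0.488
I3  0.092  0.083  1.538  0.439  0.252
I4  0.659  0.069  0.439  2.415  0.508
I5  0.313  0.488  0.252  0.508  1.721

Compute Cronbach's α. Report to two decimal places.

Σσ²ᵢ = 1.943 + 1.367 + 1.538 + 2.415 + 1.721 = 8.984
Σ_{i<j} σ_ij = 3.363
Var(T) = 8.984 + 2 × 3.363 = 15.710
α = (k/(k−1))·(1 − Σσ²ᵢ/Var(T)) = (5/4)·(1 − 8.984/15.710) = 0.54

α = 0.54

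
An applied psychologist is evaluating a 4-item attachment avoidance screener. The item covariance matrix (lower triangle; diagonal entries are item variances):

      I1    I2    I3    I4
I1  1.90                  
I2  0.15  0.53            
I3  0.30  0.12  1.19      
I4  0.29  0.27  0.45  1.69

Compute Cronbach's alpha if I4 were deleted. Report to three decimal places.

α = 0.359

Remaining items: I1, I2, I3 (k = 3).
Σσ²ᵢ = 1.90 + 0.53 + 1.19 = 3.62
σ²_total = 3.62 + 2 × 0.57 = 4.76
α (item deleted) = (3/2)·(1 − 3.62/4.76) = 0.359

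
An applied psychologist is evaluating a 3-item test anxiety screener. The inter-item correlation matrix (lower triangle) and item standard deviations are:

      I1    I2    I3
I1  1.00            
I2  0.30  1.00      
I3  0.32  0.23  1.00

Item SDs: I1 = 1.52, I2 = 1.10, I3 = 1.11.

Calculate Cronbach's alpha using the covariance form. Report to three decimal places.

Σσ²ᵢ = 1.52² + 1.10² + 1.11² = 4.7525
Covariances σ_ij = r_ij · s_i · s_j:
  σ(I1,I2) = 0.30 × 1.52 × 1.10 = 0.5016
  σ(I1,I3) = 0.32 × 1.52 × 1.11 = 0.5399
  σ(I2,I3) = 0.23 × 1.10 × 1.11 = 0.2808
σ²_T = Σσ²ᵢ + 2·Σσ_ij = 4.7525 + 2 × 1.3223 = 7.3971
α = (3/2)·(1 − 4.7525/7.3971) = 0.536

α = 0.536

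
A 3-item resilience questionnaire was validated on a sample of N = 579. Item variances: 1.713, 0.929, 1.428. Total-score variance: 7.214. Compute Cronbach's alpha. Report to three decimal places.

α = 0.654

sum of item variances = 1.713 + 0.929 + 1.428 = 4.070
α = (k/(k−1))·(1 − sum of item variances/total variance) = (3/2)·(1 − 4.070/7.214) = 0.654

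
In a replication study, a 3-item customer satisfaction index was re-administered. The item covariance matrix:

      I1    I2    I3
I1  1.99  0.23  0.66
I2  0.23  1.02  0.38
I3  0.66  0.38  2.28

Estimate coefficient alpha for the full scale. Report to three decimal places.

coefficient alpha = 0.487

ΣVar(i) = 1.99 + 1.02 + 2.28 = 5.29
Sum of the distinct covariances = 1.27
σ²_total = 5.29 + 2 × 1.27 = 7.83
α = (k/(k−1))·(1 − ΣVar(i)/σ²_total) = (3/2)·(1 − 5.29/7.83) = 0.487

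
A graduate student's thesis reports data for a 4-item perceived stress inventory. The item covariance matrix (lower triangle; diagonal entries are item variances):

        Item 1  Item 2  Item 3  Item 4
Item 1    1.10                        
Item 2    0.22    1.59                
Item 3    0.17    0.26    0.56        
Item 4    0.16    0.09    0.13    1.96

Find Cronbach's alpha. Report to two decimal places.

ΣVar(i) = 1.10 + 1.59 + 0.56 + 1.96 = 5.21
Σ_{i<j} σ_ij = 1.03
σ²_T = 5.21 + 2 × 1.03 = 7.27
α = (k/(k−1))·(1 − ΣVar(i)/σ²_T) = (4/3)·(1 − 5.21/7.27) = 0.38

α = 0.38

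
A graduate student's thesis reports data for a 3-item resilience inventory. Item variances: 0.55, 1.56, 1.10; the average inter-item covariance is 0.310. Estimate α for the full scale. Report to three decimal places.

α = 0.550

Σσ²ᵢ = 0.55 + 1.56 + 1.10 = 3.21
Sum of the 3 distinct covariances = 3 × 0.310 = 0.930
σ²_T = Σσ²ᵢ + 2·Σcov = 3.21 + 2 × 0.930 = 5.070
α = (3/2)·(1 − 3.21/5.070) = 0.550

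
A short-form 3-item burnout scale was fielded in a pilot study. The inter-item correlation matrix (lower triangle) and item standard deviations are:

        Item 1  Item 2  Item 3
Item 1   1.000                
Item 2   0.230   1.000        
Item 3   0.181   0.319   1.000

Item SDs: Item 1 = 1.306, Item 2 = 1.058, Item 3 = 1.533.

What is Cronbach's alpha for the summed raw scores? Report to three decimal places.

Cronbach's alpha = 0.475

Σσ²ᵢ = 1.306² + 1.058² + 1.533² = 5.1751
Covariances σ_ij = r_ij · s_i · s_j:
  σ(Item 1,Item 2) = 0.230 × 1.306 × 1.058 = 0.3178
  σ(Item 1,Item 3) = 0.181 × 1.306 × 1.533 = 0.3624
  σ(Item 2,Item 3) = 0.319 × 1.058 × 1.533 = 0.5174
σ²_T = Σσ²ᵢ + 2·Σσ_ij = 5.1751 + 2 × 1.1976 = 7.5703
α = (3/2)·(1 − 5.1751/7.5703) = 0.475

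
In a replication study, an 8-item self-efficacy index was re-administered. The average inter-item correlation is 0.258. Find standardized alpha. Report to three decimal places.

α = 0.736

Standardized α = k·r̄ / (1 + (k−1)·r̄) = 8 × 0.258 / (1 + 7 × 0.258)
  = 2.0640 / 2.8060 = 0.736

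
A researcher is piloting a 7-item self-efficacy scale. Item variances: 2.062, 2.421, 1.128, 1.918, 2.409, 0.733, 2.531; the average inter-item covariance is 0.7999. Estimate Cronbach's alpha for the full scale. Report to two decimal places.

sum of item variances = 2.062 + 2.421 + 1.128 + 1.918 + 2.409 + 0.733 + 2.531 = 13.202
Sum of the 21 distinct covariances = 21 × 0.7999 = 16.7979
Var(T) = sum of item variances + 2·Σcov = 13.202 + 2 × 16.7979 = 46.7978
α = (7/6)·(1 − 13.202/46.7978) = 0.84

α = 0.84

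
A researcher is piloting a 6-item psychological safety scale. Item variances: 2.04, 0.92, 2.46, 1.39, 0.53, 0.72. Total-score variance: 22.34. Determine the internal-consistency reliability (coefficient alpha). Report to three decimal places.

coefficient alpha = 0.767

Σσᵢ² = 2.04 + 0.92 + 2.46 + 1.39 + 0.53 + 0.72 = 8.06
α = (k/(k−1))·(1 − Σσᵢ²/Var(T)) = (6/5)·(1 − 8.06/22.34) = 0.767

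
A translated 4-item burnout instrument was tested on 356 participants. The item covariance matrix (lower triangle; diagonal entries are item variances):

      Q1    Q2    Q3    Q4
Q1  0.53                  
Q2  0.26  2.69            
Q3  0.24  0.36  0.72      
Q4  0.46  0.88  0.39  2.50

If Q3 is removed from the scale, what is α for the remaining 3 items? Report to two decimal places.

Remaining items: Q1, Q2, Q4 (k = 3).
Σσ²ᵢ = 0.53 + 2.69 + 2.50 = 5.72
total variance = 5.72 + 2 × 1.60 = 8.92
α (item deleted) = (3/2)·(1 − 5.72/8.92) = 0.54

α = 0.54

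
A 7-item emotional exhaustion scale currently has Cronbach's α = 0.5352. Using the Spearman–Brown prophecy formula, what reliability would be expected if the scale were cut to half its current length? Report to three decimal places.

Length factor m = 1/2
α' = m·α / (1 − (1−m)·α)
   = 1/2 × 0.5352 / (1 − (1 − 1/2) × 0.5352)
   = 0.2676 / 0.7324 = 0.365

predicted reliability = 0.365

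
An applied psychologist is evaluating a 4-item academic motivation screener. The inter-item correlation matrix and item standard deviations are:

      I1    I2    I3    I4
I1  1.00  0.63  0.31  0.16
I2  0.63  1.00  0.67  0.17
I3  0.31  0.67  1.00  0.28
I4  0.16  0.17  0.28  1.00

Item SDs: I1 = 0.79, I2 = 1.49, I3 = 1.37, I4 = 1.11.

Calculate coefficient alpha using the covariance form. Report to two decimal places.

Σσ²ᵢ = 0.79² + 1.49² + 1.37² + 1.11² = 5.9532
Covariances σ_ij = r_ij · s_i · s_j:
  σ(I1,I2) = 0.63 × 0.79 × 1.49 = 0.7416
  σ(I1,I3) = 0.31 × 0.79 × 1.37 = 0.3355
  σ(I1,I4) = 0.16 × 0.79 × 1.11 = 0.1403
  σ(I2,I3) = 0.67 × 1.49 × 1.37 = 1.3677
  σ(I2,I4) = 0.17 × 1.49 × 1.11 = 0.2812
  σ(I3,I4) = 0.28 × 1.37 × 1.11 = 0.4258
σ²_T = Σσ²ᵢ + 2·Σσ_ij = 5.9532 + 2 × 3.2921 = 12.5374
α = (4/3)·(1 − 5.9532/12.5374) = 0.70

coefficient alpha = 0.70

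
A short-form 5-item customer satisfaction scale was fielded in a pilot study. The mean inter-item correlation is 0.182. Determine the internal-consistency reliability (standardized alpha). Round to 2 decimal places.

α = 0.53

Standardized α = k·r̄ / (1 + (k−1)·r̄) = 5 × 0.182 / (1 + 4 × 0.182)
  = 0.9100 / 1.7280 = 0.53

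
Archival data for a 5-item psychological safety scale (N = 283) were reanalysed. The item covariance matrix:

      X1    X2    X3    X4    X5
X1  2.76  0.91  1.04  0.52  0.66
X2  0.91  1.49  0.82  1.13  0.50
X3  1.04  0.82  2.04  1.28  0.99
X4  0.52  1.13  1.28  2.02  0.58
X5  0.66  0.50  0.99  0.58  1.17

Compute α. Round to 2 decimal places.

α = 0.80

sum of item variances = 2.76 + 1.49 + 2.04 + 2.02 + 1.17 = 9.48
Σ_{i<j} σ_ij = 8.43
σ²_total = 9.48 + 2 × 8.43 = 26.34
α = (k/(k−1))·(1 − sum of item variances/σ²_total) = (5/4)·(1 − 9.48/26.34) = 0.80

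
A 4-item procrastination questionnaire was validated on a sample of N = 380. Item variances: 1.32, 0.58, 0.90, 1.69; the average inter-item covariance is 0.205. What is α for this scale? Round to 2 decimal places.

Σσ²ᵢ = 1.32 + 0.58 + 0.90 + 1.69 = 4.49
Sum of the 6 distinct covariances = 6 × 0.205 = 1.230
Var(T) = Σσ²ᵢ + 2·Σcov = 4.49 + 2 × 1.230 = 6.950
α = (4/3)·(1 − 4.49/6.950) = 0.47

α = 0.47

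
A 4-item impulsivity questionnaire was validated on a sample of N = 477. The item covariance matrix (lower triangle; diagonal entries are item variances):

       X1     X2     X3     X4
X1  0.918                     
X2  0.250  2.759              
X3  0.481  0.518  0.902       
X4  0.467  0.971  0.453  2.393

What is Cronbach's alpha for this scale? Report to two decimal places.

sum of item variances = 0.918 + 2.759 + 0.902 + 2.393 = 6.972
Sum of off-diagonal covariances = 3.140
σ²_T = 6.972 + 2 × 3.140 = 13.252
α = (k/(k−1))·(1 − sum of item variances/σ²_T) = (4/3)·(1 − 6.972/13.252) = 0.63

Cronbach's alpha = 0.63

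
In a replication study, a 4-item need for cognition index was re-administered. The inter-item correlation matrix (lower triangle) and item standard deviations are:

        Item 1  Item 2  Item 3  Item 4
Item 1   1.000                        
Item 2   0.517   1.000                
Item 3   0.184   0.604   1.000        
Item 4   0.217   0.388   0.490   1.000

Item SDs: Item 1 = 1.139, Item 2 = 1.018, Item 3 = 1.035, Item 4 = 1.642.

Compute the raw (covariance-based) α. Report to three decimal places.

Σσ²ᵢ = 1.139² + 1.018² + 1.035² + 1.642² = 6.1010
Covariances σ_ij = r_ij · s_i · s_j:
  σ(Item 1,Item 2) = 0.517 × 1.139 × 1.018 = 0.5995
  σ(Item 1,Item 3) = 0.184 × 1.139 × 1.035 = 0.2169
  σ(Item 1,Item 4) = 0.217 × 1.139 × 1.642 = 0.4058
  σ(Item 2,Item 3) = 0.604 × 1.018 × 1.035 = 0.6364
  σ(Item 2,Item 4) = 0.388 × 1.018 × 1.642 = 0.6486
  σ(Item 3,Item 4) = 0.490 × 1.035 × 1.642 = 0.8327
σ²_T = Σσ²ᵢ + 2·Σσ_ij = 6.1010 + 2 × 3.3399 = 12.7808
α = (4/3)·(1 − 6.1010/12.7808) = 0.697

α = 0.697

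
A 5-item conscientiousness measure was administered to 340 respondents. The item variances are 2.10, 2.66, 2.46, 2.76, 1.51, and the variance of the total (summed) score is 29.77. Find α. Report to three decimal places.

α = 0.768

Σσ²ᵢ = 2.10 + 2.66 + 2.46 + 2.76 + 1.51 = 11.49
α = (k/(k−1))·(1 − Σσ²ᵢ/σ²_total) = (5/4)·(1 − 11.49/29.77) = 0.768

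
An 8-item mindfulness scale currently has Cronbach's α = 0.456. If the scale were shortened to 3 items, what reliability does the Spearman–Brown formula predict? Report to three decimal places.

predicted reliability = 0.239

Length factor m = 3/8 = 0.3750
α' = m·α / (1 − (1−m)·α)
   = 3/8 × 0.456 / (1 − (1 − 3/8) × 0.456)
   = 0.1710 / 0.7150 = 0.239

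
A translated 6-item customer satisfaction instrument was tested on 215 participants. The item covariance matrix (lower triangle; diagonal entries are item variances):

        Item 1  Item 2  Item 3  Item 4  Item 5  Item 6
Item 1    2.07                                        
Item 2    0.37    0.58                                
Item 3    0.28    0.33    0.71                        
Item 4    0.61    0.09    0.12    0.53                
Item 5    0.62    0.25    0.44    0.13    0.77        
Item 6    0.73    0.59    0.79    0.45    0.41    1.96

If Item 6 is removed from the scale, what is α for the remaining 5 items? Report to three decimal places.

α = 0.727

Remaining items: Item 1, Item 2, Item 3, Item 4, Item 5 (k = 5).
sum of item variances = 2.07 + 0.58 + 0.71 + 0.53 + 0.77 = 4.66
Var(T) = 4.66 + 2 × 3.24 = 11.14
α (item deleted) = (5/4)·(1 − 4.66/11.14) = 0.727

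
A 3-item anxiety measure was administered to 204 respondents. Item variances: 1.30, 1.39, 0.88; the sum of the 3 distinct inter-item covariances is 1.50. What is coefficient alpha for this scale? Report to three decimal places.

Σσᵢ² = 1.30 + 1.39 + 0.88 = 3.57
Sum of distinct covariances = 1.50
total variance = Σσᵢ² + 2·Σcov = 3.57 + 2 × 1.50 = 6.57
α = (3/2)·(1 − 3.57/6.57) = 0.685

coefficient alpha = 0.685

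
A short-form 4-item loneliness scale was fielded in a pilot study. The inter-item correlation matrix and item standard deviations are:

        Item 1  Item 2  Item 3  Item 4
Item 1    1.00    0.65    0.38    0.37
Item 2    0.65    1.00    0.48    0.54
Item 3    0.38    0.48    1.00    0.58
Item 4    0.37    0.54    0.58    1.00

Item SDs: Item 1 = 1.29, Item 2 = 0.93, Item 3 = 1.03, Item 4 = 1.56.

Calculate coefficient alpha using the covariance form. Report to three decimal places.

α = 0.777

Σσ²ᵢ = 1.29² + 0.93² + 1.03² + 1.56² = 6.0235
Covariances σ_ij = r_ij · s_i · s_j:
  σ(Item 1,Item 2) = 0.65 × 1.29 × 0.93 = 0.7798
  σ(Item 1,Item 3) = 0.38 × 1.29 × 1.03 = 0.5049
  σ(Item 1,Item 4) = 0.37 × 1.29 × 1.56 = 0.7446
  σ(Item 2,Item 3) = 0.48 × 0.93 × 1.03 = 0.4598
  σ(Item 2,Item 4) = 0.54 × 0.93 × 1.56 = 0.7834
  σ(Item 3,Item 4) = 0.58 × 1.03 × 1.56 = 0.9319
σ²_T = Σσ²ᵢ + 2·Σσ_ij = 6.0235 + 2 × 4.2044 = 14.4323
α = (4/3)·(1 − 6.0235/14.4323) = 0.777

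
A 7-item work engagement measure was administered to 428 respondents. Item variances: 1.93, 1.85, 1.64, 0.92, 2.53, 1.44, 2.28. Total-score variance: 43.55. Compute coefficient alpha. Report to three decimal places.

ΣVar(i) = 1.93 + 1.85 + 1.64 + 0.92 + 2.53 + 1.44 + 2.28 = 12.59
α = (k/(k−1))·(1 − ΣVar(i)/σ²_total) = (7/6)·(1 − 12.59/43.55) = 0.829

α = 0.829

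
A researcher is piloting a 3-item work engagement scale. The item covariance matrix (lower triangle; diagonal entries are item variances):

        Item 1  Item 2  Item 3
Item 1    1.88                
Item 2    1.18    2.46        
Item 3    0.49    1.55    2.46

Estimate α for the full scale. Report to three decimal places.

Σσ²ᵢ = 1.88 + 2.46 + 2.46 = 6.80
Sum of the distinct covariances = 3.22
σ²_T = 6.80 + 2 × 3.22 = 13.24
α = (k/(k−1))·(1 − Σσ²ᵢ/σ²_T) = (3/2)·(1 − 6.80/13.24) = 0.730

α = 0.730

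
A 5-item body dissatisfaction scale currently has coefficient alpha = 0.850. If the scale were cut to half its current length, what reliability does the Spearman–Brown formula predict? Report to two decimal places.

predicted reliability = 0.74

Length factor m = 1/2
α' = m·α / (1 − (1−m)·α)
   = 1/2 × 0.850 / (1 − (1 − 1/2) × 0.850)
   = 0.4250 / 0.5750 = 0.74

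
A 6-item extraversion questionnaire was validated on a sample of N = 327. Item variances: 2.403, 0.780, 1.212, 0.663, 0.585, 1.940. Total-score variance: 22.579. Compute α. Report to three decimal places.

α = 0.797

ΣVar(i) = 2.403 + 0.780 + 1.212 + 0.663 + 0.585 + 1.940 = 7.583
α = (k/(k−1))·(1 − ΣVar(i)/Var(T)) = (6/5)·(1 − 7.583/22.579) = 0.797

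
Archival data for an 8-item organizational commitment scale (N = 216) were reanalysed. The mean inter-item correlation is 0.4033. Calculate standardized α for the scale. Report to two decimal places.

standardized α = 0.84

Standardized α = k·r̄ / (1 + (k−1)·r̄) = 8 × 0.4033 / (1 + 7 × 0.4033)
  = 3.2264 / 3.8231 = 0.84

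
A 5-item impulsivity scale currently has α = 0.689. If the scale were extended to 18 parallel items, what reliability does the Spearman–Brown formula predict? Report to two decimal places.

Length factor m = 18/5 = 3.6000
α' = m·α / (1 + (m−1)·α)
   = 18/5 × 0.689 / (1 + (18/5 − 1) × 0.689)
   = 2.4804 / 2.7914 = 0.89

predicted reliability = 0.89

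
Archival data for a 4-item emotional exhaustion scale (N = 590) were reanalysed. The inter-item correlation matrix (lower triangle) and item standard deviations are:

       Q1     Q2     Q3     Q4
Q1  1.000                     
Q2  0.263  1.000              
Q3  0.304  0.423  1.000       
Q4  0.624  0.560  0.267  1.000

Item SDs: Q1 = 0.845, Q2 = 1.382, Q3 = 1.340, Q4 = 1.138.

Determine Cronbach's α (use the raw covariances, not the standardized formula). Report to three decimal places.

Cronbach's α = 0.717

Σσ²ᵢ = 0.845² + 1.382² + 1.340² + 1.138² = 5.7146
Covariances σ_ij = r_ij · s_i · s_j:
  σ(Q1,Q2) = 0.263 × 0.845 × 1.382 = 0.3071
  σ(Q1,Q3) = 0.304 × 0.845 × 1.340 = 0.3442
  σ(Q1,Q4) = 0.624 × 0.845 × 1.138 = 0.6000
  σ(Q2,Q3) = 0.423 × 1.382 × 1.340 = 0.7833
  σ(Q2,Q4) = 0.560 × 1.382 × 1.138 = 0.8807
  σ(Q3,Q4) = 0.267 × 1.340 × 1.138 = 0.4072
σ²_T = Σσ²ᵢ + 2·Σσ_ij = 5.7146 + 2 × 3.3225 = 12.3596
α = (4/3)·(1 − 5.7146/12.3596) = 0.717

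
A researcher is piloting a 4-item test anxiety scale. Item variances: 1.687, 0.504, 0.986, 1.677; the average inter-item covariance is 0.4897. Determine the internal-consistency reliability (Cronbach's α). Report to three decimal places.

α = 0.730

Σσ²ᵢ = 1.687 + 0.504 + 0.986 + 1.677 = 4.854
Sum of the 6 distinct covariances = 6 × 0.4897 = 2.9382
Var(T) = Σσ²ᵢ + 2·Σcov = 4.854 + 2 × 2.9382 = 10.7304
α = (4/3)·(1 − 4.854/10.7304) = 0.730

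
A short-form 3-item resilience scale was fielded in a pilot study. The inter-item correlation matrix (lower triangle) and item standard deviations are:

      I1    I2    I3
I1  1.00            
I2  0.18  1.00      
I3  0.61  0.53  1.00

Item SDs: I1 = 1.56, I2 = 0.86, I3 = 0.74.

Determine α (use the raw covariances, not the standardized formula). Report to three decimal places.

Σσ²ᵢ = 1.56² + 0.86² + 0.74² = 3.7208
Covariances σ_ij = r_ij · s_i · s_j:
  σ(I1,I2) = 0.18 × 1.56 × 0.86 = 0.2415
  σ(I1,I3) = 0.61 × 1.56 × 0.74 = 0.7042
  σ(I2,I3) = 0.53 × 0.86 × 0.74 = 0.3373
σ²_T = Σσ²ᵢ + 2·Σσ_ij = 3.7208 + 2 × 1.2830 = 6.2868
α = (3/2)·(1 − 3.7208/6.2868) = 0.612

α = 0.612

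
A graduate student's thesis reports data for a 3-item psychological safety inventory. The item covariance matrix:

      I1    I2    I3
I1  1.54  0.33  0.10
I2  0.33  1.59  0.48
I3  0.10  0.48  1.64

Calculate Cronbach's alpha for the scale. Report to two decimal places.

α = 0.41

sum of item variances = 1.54 + 1.59 + 1.64 = 4.77
Sum of off-diagonal covariances = 0.91
Var(T) = 4.77 + 2 × 0.91 = 6.59
α = (k/(k−1))·(1 − sum of item variances/Var(T)) = (3/2)·(1 − 4.77/6.59) = 0.41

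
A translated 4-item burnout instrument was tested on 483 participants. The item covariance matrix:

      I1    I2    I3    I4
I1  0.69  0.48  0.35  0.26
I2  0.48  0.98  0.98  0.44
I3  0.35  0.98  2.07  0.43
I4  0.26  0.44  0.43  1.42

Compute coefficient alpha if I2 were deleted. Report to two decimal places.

Remaining items: I1, I3, I4 (k = 3).
Σσᵢ² = 0.69 + 2.07 + 1.42 = 4.18
total variance = 4.18 + 2 × 1.04 = 6.26
α (item deleted) = (3/2)·(1 − 4.18/6.26) = 0.50

α = 0.50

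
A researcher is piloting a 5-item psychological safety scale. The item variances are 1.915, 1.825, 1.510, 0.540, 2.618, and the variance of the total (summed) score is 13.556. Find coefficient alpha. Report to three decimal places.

sum of item variances = 1.915 + 1.825 + 1.510 + 0.540 + 2.618 = 8.408
α = (k/(k−1))·(1 − sum of item variances/σ²_total) = (5/4)·(1 − 8.408/13.556) = 0.475

coefficient alpha = 0.475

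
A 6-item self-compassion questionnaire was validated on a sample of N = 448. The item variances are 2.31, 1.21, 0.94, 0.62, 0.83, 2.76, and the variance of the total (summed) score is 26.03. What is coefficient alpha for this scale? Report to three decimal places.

Σσᵢ² = 2.31 + 1.21 + 0.94 + 0.62 + 0.83 + 2.76 = 8.67
α = (k/(k−1))·(1 − Σσᵢ²/total variance) = (6/5)·(1 − 8.67/26.03) = 0.800

α = 0.800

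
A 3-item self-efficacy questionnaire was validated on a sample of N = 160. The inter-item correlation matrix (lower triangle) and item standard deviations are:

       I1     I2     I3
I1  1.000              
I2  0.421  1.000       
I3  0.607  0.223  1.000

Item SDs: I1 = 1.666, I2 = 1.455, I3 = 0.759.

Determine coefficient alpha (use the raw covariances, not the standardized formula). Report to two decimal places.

coefficient alpha = 0.64

Σσ²ᵢ = 1.666² + 1.455² + 0.759² = 5.4687
Covariances σ_ij = r_ij · s_i · s_j:
  σ(I1,I2) = 0.421 × 1.666 × 1.455 = 1.0205
  σ(I1,I3) = 0.607 × 1.666 × 0.759 = 0.7675
  σ(I2,I3) = 0.223 × 1.455 × 0.759 = 0.2463
σ²_T = Σσ²ᵢ + 2·Σσ_ij = 5.4687 + 2 × 2.0343 = 9.5373
α = (3/2)·(1 − 5.4687/9.5373) = 0.64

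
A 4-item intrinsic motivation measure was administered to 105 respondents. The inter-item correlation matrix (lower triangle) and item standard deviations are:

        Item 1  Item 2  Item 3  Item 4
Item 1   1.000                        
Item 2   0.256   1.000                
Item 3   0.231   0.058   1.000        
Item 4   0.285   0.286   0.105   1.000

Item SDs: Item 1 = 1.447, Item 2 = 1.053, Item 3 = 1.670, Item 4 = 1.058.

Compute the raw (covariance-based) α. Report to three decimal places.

α = 0.479

Σσ²ᵢ = 1.447² + 1.053² + 1.670² + 1.058² = 7.1109
Covariances σ_ij = r_ij · s_i · s_j:
  σ(Item 1,Item 2) = 0.256 × 1.447 × 1.053 = 0.3901
  σ(Item 1,Item 3) = 0.231 × 1.447 × 1.670 = 0.5582
  σ(Item 1,Item 4) = 0.285 × 1.447 × 1.058 = 0.4363
  σ(Item 2,Item 3) = 0.058 × 1.053 × 1.670 = 0.1020
  σ(Item 2,Item 4) = 0.286 × 1.053 × 1.058 = 0.3186
  σ(Item 3,Item 4) = 0.105 × 1.670 × 1.058 = 0.1855
σ²_T = Σσ²ᵢ + 2·Σσ_ij = 7.1109 + 2 × 1.9907 = 11.0923
α = (4/3)·(1 − 7.1109/11.0923) = 0.479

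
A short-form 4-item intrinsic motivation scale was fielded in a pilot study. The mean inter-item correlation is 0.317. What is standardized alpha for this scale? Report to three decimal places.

Standardized α = k·r̄ / (1 + (k−1)·r̄) = 4 × 0.317 / (1 + 3 × 0.317)
  = 1.2680 / 1.9510 = 0.650

standardized alpha = 0.650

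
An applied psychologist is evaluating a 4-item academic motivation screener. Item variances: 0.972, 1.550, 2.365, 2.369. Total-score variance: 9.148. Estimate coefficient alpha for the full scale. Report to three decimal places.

sum of item variances = 0.972 + 1.550 + 2.365 + 2.369 = 7.256
α = (k/(k−1))·(1 − sum of item variances/total variance) = (4/3)·(1 − 7.256/9.148) = 0.276

coefficient alpha = 0.276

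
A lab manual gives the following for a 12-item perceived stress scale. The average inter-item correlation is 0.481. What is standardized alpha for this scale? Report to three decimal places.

standardized alpha = 0.918

Standardized α = k·r̄ / (1 + (k−1)·r̄) = 12 × 0.481 / (1 + 11 × 0.481)
  = 5.7720 / 6.2910 = 0.918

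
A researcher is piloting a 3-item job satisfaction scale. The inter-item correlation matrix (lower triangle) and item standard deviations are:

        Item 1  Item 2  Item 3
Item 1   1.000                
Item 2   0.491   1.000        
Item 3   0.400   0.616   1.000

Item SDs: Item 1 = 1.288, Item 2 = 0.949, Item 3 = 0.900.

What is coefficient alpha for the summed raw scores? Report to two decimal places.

Σσ²ᵢ = 1.288² + 0.949² + 0.900² = 3.3695
Covariances σ_ij = r_ij · s_i · s_j:
  σ(Item 1,Item 2) = 0.491 × 1.288 × 0.949 = 0.6002
  σ(Item 1,Item 3) = 0.400 × 1.288 × 0.900 = 0.4637
  σ(Item 2,Item 3) = 0.616 × 0.949 × 0.900 = 0.5261
σ²_T = Σσ²ᵢ + 2·Σσ_ij = 3.3695 + 2 × 1.5900 = 6.5495
α = (3/2)·(1 − 3.3695/6.5495) = 0.73

α = 0.73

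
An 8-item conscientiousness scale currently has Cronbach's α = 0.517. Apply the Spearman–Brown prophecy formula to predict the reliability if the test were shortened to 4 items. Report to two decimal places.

predicted reliability = 0.35

Length factor m = 4/8 = 0.5000
α' = m·α / (1 − (1−m)·α)
   = 4/8 × 0.517 / (1 − (1 − 4/8) × 0.517)
   = 0.2585 / 0.7415 = 0.35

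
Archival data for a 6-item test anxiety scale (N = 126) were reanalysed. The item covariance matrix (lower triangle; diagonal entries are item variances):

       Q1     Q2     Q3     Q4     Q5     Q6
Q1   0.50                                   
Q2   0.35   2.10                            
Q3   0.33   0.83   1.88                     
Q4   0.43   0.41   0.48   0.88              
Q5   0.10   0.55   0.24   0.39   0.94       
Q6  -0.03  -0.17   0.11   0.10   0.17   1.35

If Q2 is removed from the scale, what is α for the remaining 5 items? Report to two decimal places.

Remaining items: Q1, Q3, Q4, Q5, Q6 (k = 5).
ΣVar(i) = 0.50 + 1.88 + 0.88 + 0.94 + 1.35 = 5.55
total variance = 5.55 + 2 × 2.32 = 10.19
α (item deleted) = (5/4)·(1 − 5.55/10.19) = 0.57

α = 0.57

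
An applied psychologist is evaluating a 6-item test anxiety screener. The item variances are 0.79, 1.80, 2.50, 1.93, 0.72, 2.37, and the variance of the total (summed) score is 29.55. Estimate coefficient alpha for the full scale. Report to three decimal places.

sum of item variances = 0.79 + 1.80 + 2.50 + 1.93 + 0.72 + 2.37 = 10.11
α = (k/(k−1))·(1 − sum of item variances/Var(T)) = (6/5)·(1 − 10.11/29.55) = 0.789

α = 0.789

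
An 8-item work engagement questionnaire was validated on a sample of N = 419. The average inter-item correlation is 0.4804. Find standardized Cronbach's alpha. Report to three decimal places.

standardized Cronbach's alpha = 0.881

Standardized α = k·r̄ / (1 + (k−1)·r̄) = 8 × 0.4804 / (1 + 7 × 0.4804)
  = 3.8432 / 4.3628 = 0.881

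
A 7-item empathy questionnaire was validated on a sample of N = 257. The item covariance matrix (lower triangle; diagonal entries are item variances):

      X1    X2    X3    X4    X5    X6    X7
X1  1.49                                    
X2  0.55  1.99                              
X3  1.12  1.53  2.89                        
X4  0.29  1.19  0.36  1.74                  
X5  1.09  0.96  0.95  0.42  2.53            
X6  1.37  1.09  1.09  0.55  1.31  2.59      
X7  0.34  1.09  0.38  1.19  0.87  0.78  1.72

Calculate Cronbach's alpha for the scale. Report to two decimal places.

sum of item variances = 1.49 + 1.99 + 2.89 + 1.74 + 2.53 + 2.59 + 1.72 = 14.95
Sum of the distinct covariances = 18.52
Var(T) = 14.95 + 2 × 18.52 = 51.99
α = (k/(k−1))·(1 − sum of item variances/Var(T)) = (7/6)·(1 − 14.95/51.99) = 0.83

Cronbach's alpha = 0.83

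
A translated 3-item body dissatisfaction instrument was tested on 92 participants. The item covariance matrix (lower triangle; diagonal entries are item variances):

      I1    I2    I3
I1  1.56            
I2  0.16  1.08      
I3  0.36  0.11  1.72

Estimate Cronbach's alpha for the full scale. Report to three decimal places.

Cronbach's alpha = 0.336

Σσᵢ² = 1.56 + 1.08 + 1.72 = 4.36
Sum of the distinct covariances = 0.63
σ²_total = 4.36 + 2 × 0.63 = 5.62
α = (k/(k−1))·(1 − Σσᵢ²/σ²_total) = (3/2)·(1 − 4.36/5.62) = 0.336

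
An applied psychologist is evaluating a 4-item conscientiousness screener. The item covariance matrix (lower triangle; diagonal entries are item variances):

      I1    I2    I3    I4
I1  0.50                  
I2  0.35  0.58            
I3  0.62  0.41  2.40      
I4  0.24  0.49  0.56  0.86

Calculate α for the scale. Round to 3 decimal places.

Σσ²ᵢ = 0.50 + 0.58 + 2.40 + 0.86 = 4.34
Sum of the distinct covariances = 2.67
total variance = 4.34 + 2 × 2.67 = 9.68
α = (k/(k−1))·(1 − Σσ²ᵢ/total variance) = (4/3)·(1 − 4.34/9.68) = 0.736

α = 0.736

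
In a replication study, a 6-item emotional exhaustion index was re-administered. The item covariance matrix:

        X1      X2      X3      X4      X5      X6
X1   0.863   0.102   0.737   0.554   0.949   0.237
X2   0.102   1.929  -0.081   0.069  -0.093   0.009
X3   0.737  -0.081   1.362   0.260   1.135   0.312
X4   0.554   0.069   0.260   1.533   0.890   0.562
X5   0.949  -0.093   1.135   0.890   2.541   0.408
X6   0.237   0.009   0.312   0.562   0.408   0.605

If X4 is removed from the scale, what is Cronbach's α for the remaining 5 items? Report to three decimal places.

Cronbach's α = 0.631

Remaining items: X1, X2, X3, X5, X6 (k = 5).
Σσᵢ² = 0.863 + 1.929 + 1.362 + 2.541 + 0.605 = 7.300
total variance = 7.300 + 2 × 3.715 = 14.730
α (item deleted) = (5/4)·(1 − 7.300/14.730) = 0.631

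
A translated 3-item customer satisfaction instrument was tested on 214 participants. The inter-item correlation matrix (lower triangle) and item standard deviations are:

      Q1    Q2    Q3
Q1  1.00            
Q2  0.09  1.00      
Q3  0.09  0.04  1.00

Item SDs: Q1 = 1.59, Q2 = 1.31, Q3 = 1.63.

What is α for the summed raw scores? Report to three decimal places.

Σσ²ᵢ = 1.59² + 1.31² + 1.63² = 6.9011
Covariances σ_ij = r_ij · s_i · s_j:
  σ(Q1,Q2) = 0.09 × 1.59 × 1.31 = 0.1875
  σ(Q1,Q3) = 0.09 × 1.59 × 1.63 = 0.2333
  σ(Q2,Q3) = 0.04 × 1.31 × 1.63 = 0.0854
σ²_T = Σσ²ᵢ + 2·Σσ_ij = 6.9011 + 2 × 0.5062 = 7.9135
α = (3/2)·(1 − 6.9011/7.9135) = 0.192

α = 0.192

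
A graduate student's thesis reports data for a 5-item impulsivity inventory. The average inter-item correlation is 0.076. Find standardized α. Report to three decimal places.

Standardized α = k·r̄ / (1 + (k−1)·r̄) = 5 × 0.076 / (1 + 4 × 0.076)
  = 0.3800 / 1.3040 = 0.291

α = 0.291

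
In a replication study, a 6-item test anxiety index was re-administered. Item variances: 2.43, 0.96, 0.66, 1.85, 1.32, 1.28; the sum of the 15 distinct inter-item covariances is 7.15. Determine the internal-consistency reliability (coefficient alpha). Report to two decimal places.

α = 0.75

ΣVar(i) = 2.43 + 0.96 + 0.66 + 1.85 + 1.32 + 1.28 = 8.50
Sum of distinct covariances = 7.15
σ²_T = ΣVar(i) + 2·Σcov = 8.50 + 2 × 7.15 = 22.80
α = (6/5)·(1 − 8.50/22.80) = 0.75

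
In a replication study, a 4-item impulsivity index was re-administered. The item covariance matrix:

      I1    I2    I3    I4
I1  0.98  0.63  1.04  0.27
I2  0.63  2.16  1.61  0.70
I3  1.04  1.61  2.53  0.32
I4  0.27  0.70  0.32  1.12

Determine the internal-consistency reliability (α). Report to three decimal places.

Σσ²ᵢ = 0.98 + 2.16 + 2.53 + 1.12 = 6.79
Sum of off-diagonal covariances = 4.57
σ²_T = 6.79 + 2 × 4.57 = 15.93
α = (k/(k−1))·(1 − Σσ²ᵢ/σ²_T) = (4/3)·(1 − 6.79/15.93) = 0.765

α = 0.765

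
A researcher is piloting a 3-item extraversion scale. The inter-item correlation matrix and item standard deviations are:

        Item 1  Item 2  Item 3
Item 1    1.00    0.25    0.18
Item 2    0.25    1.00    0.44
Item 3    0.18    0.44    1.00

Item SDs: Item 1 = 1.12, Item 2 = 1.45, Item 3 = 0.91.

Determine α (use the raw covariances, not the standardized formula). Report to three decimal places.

Σσ²ᵢ = 1.12² + 1.45² + 0.91² = 4.1850
Covariances σ_ij = r_ij · s_i · s_j:
  σ(Item 1,Item 2) = 0.25 × 1.12 × 1.45 = 0.4060
  σ(Item 1,Item 3) = 0.18 × 1.12 × 0.91 = 0.1835
  σ(Item 2,Item 3) = 0.44 × 1.45 × 0.91 = 0.5806
σ²_T = Σσ²ᵢ + 2·Σσ_ij = 4.1850 + 2 × 1.1701 = 6.5252
α = (3/2)·(1 − 4.1850/6.5252) = 0.538

α = 0.538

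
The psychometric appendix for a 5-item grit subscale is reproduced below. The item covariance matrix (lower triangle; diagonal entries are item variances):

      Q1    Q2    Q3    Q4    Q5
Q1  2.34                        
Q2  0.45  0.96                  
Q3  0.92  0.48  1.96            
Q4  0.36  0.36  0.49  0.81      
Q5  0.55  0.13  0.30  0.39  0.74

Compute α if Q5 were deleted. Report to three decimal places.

α = 0.669

Remaining items: Q1, Q2, Q3, Q4 (k = 4).
Σσ²ᵢ = 2.34 + 0.96 + 1.96 + 0.81 = 6.07
σ²_total = 6.07 + 2 × 3.06 = 12.19
α (item deleted) = (4/3)·(1 − 6.07/12.19) = 0.669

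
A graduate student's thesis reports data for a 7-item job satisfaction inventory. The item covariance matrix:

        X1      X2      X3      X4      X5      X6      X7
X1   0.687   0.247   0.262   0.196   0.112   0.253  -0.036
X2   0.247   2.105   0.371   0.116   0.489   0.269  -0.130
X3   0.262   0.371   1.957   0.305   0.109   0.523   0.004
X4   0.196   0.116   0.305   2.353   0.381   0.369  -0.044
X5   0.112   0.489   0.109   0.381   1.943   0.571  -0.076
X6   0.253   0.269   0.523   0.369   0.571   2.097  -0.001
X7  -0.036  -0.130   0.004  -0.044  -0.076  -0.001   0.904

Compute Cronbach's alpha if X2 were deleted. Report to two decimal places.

Remaining items: X1, X3, X4, X5, X6, X7 (k = 6).
sum of item variances = 0.687 + 1.957 + 2.353 + 1.943 + 2.097 + 0.904 = 9.941
σ²_total = 9.941 + 2 × 2.928 = 15.797
α (item deleted) = (6/5)·(1 − 9.941/15.797) = 0.44

Cronbach's alpha = 0.44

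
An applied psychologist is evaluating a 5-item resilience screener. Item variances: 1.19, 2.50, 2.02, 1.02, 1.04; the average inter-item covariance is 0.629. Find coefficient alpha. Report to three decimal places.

Σσᵢ² = 1.19 + 2.50 + 2.02 + 1.02 + 1.04 = 7.77
Sum of the 10 distinct covariances = 10 × 0.629 = 6.290
Var(T) = Σσᵢ² + 2·Σcov = 7.77 + 2 × 6.290 = 20.350
α = (5/4)·(1 − 7.77/20.350) = 0.773

coefficient alpha = 0.773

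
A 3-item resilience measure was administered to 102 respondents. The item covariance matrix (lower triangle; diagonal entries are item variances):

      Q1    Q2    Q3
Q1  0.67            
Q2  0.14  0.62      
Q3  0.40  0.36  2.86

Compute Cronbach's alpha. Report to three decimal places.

Cronbach's alpha = 0.454

sum of item variances = 0.67 + 0.62 + 2.86 = 4.15
Sum of the distinct covariances = 0.90
Var(T) = 4.15 + 2 × 0.90 = 5.95
α = (k/(k−1))·(1 − sum of item variances/Var(T)) = (3/2)·(1 − 4.15/5.95) = 0.454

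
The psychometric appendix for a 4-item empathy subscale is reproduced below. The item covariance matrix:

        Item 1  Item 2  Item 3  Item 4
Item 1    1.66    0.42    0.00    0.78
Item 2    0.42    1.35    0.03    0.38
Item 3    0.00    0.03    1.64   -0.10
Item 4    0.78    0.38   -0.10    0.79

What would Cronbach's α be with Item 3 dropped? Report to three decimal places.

Remaining items: Item 1, Item 2, Item 4 (k = 3).
sum of item variances = 1.66 + 1.35 + 0.79 = 3.80
σ²_total = 3.80 + 2 × 1.58 = 6.96
α (item deleted) = (3/2)·(1 − 3.80/6.96) = 0.681

α = 0.681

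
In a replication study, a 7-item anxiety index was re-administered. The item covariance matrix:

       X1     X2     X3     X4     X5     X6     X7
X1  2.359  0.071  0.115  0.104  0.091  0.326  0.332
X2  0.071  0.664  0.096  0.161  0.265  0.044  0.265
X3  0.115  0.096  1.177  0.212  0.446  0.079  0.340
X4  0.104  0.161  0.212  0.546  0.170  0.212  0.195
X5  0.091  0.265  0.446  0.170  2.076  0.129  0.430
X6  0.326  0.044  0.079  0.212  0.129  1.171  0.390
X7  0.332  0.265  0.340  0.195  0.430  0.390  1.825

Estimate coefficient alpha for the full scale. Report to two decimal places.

α = 0.56

ΣVar(i) = 2.359 + 0.664 + 1.177 + 0.546 + 2.076 + 1.171 + 1.825 = 9.818
Σ_{i<j} σ_ij = 4.473
σ²_T = 9.818 + 2 × 4.473 = 18.764
α = (k/(k−1))·(1 − ΣVar(i)/σ²_T) = (7/6)·(1 − 9.818/18.764) = 0.56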